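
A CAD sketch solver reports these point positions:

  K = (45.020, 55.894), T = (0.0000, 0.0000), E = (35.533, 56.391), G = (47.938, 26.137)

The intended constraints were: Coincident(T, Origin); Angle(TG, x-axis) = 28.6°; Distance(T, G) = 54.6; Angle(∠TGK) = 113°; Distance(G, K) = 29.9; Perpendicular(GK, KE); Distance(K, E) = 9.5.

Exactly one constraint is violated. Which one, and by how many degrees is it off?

Perpendicular(GK, KE) — off by 8.60°.

T = (0.00, 0.00) ✓; TG at 28.60° ✓; |TG| = 54.60 ✓; ∠TGK = 113.0° ✓; |GK| = 29.90 ✓; ∠(GK, KE) = 81.40° ✗; |KE| = 9.500 ✓.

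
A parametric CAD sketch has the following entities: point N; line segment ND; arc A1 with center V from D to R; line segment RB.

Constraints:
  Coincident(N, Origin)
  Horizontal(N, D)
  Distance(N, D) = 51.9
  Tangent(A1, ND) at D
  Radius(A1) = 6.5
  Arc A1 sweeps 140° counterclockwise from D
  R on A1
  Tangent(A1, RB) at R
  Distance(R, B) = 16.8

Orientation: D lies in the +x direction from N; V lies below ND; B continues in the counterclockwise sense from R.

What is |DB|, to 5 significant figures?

23.914

N is at the origin; N and D share the same y with |ND| = 51.9 and D on the +x side, so D = (51.900, 0.0000). Since A1 is tangent to ND there, VD ⟂ ND, so V = D + (0, -6.5) = (51.900, -6.5000). On A1, D sits at bearing 90° from V; a 140° counterclockwise sweep puts R at bearing 230°, so R = V + 6.5·(cos 230°, sin 230°) = (47.722, -11.479). A1 meets RB tangentially, so VR is at right angles to RB, so RB runs along (−sin 230°, cos 230°); with |RB| = 16.8, B = (60.591, -22.278). Then |DB| = |B − D| = 23.914.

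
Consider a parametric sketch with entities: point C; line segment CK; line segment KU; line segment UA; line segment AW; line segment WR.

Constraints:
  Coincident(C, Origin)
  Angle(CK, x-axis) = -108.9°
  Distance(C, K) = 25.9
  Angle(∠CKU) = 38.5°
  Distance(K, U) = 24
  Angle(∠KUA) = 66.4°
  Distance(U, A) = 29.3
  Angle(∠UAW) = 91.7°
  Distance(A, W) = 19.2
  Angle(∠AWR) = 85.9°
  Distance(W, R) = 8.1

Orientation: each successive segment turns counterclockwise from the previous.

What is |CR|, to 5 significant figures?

22.571

C is at the origin; CK runs at -108.9° with length 25.9, so K = (-8.3895, -24.504). ∠CKU = 38.5° gives KU at 32.600° from the x-axis; with |KU| = 24.0, U = (11.829, -11.573). ∠KUA = 66.4° gives UA at 146.20° from the x-axis; with |UA| = 29.3, A = (-12.518, 4.7263). ∠UAW = 91.7° gives AW at -125.50° from the x-axis; with |AW| = 19.2, W = (-23.668, -10.905). ∠AWR = 85.9° gives WR at -31.400° from the x-axis; with |WR| = 8.1, R = (-16.754, -15.125). Then |CR| = |R − C| = 22.571.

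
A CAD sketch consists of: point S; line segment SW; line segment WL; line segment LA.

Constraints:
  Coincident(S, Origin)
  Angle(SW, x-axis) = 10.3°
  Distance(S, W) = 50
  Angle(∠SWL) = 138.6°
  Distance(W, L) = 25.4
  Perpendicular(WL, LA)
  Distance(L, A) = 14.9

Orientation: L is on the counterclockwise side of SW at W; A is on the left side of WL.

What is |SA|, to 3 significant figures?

65.5

S is at the origin; SW runs at 10.3° with length 50.0, so W = 50.0·(cos 10.3°, sin 10.3°) = (49.2, 8.94). ∠SWL = 138.6°, so WL runs at 10.3° + (180° − 138.6°) = 51.7° from the x-axis; with |WL| = 25.4, L = W + 25.4·(cos 51.7°, sin 51.7°) = (64.9, 28.9). The perpendicularity gives LA at right angles to WL; with |LA| = 14.9 on the left of WL, A = L + 14.9·(-0.785, 0.620) = (53.2, 38.1). Then |SA| = |A − S| = 65.5.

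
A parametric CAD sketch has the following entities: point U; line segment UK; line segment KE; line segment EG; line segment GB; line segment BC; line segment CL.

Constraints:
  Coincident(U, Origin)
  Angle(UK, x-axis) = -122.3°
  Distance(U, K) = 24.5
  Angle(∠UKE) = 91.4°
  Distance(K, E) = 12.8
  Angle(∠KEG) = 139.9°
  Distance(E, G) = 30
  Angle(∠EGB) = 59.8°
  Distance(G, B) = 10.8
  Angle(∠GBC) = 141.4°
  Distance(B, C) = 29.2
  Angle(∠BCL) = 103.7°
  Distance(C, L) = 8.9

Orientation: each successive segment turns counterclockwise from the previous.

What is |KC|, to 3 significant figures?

13.7

U is at the origin; UK runs at -122.3° with length 24.5, so K = (-13.1, -20.7). ∠UKE = 91.4° gives KE at -33.7° from the x-axis; with |KE| = 12.8, E = (-2.44, -27.8). ∠KEG = 139.9° gives EG at 6.40° from the x-axis; with |EG| = 30.0, G = (27.4, -24.5). ∠EGB = 59.8° gives GB at 127° from the x-axis; with |GB| = 10.8, B = (20.9, -15.8). ∠GBC = 141.4° gives BC at 165° from the x-axis; with |BC| = 29.2, C = (-7.30, -8.34). Then |KC| = |C − K| = 13.7.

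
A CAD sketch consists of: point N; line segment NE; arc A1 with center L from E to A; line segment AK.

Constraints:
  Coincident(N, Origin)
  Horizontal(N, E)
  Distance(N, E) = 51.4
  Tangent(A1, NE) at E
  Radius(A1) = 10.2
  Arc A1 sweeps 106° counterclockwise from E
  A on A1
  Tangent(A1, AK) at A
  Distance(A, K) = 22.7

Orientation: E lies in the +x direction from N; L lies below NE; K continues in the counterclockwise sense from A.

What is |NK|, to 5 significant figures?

59.187

N is at the origin; N and E share the same y with |NE| = 51.4 and E on the +x side, so E = (51.400, 0.0000). The tangent condition forces LE to be normal to NE, so L = E + (0, -10.2) = (51.400, -10.200). On A1, E sits at bearing 90° from L; a 106° counterclockwise sweep puts A at bearing 196°, so A = L + 10.2·(cos 196°, sin 196°) = (41.595, -13.012). The tangent condition forces LA to be normal to AK, so AK runs along (−sin 196°, cos 196°); with |AK| = 22.7, K = (47.852, -34.832). Then |NK| = |K − N| = 59.187.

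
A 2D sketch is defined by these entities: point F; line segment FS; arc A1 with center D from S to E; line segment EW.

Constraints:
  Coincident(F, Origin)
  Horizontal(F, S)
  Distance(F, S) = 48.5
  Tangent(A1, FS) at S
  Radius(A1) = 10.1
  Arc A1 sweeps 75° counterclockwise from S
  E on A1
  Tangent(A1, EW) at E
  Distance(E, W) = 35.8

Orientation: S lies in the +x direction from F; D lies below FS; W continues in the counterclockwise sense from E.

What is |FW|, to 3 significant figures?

51.4

F is at the origin; F and S share the same y with |FS| = 48.5 and S on the +x side, so S = (48.5, 0.00). The tangent condition forces DS to be normal to FS, so D = S + (0, -10.1) = (48.5, -10.1). On A1, S sits at bearing 90° from D; a 75° counterclockwise sweep puts E at bearing 165°, so E = D + 10.1·(cos 165°, sin 165°) = (38.7, -7.49). The tangent condition forces DE to be normal to EW, so EW runs along (−sin 165°, cos 165°); with |EW| = 35.8, W = (29.5, -42.1). Then |FW| = |W − F| = 51.4.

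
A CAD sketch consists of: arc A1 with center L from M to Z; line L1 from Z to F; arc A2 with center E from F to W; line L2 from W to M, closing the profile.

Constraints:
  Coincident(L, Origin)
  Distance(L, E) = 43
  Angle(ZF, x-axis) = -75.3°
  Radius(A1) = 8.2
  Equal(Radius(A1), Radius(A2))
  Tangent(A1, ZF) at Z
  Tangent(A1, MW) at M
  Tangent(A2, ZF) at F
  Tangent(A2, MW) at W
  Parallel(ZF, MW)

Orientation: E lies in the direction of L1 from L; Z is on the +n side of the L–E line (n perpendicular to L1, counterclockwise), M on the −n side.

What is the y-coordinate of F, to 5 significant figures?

-39.512

The slot axis is L1's direction at -75.3°, so u = (cos -75.3°, sin -75.3°) = (0.25376, -0.96727) and n = (−sin -75.3°, cos -75.3°) = (0.96727, 0.25376). L is at the origin and E lies 43.0 along u from L, so E = 43.0·u = (10.912, -41.593). Tangency of A1 to both parallel lines with radius 8.2 puts Z and M at L ± 8.2·n: Z = (7.9316, 2.0808), M = (-7.9316, -2.0808). Equal radii place F and W the same way about E: F = E + 8.2·n = (18.843, -39.512), W = E − 8.2·n = (2.9800, -43.673). So F.y = -39.512.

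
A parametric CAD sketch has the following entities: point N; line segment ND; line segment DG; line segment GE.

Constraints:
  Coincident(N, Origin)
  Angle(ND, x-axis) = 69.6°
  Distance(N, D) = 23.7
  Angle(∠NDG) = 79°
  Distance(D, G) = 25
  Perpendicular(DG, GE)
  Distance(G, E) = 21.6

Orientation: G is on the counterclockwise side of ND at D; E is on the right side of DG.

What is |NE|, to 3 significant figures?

49.3

N is at the origin; ND runs at 69.6° with length 23.7, so D = 23.7·(cos 69.6°, sin 69.6°) = (8.26, 22.2). ∠NDG = 79.0°, so DG runs at 69.6° + (180° − 79.0°) = 171° from the x-axis; with |DG| = 25.0, G = D + 25.0·(cos 171°, sin 171°) = (-16.4, 26.3). DG is perpendicular to GE; with |GE| = 21.6 on the right of DG, E = G + 21.6·(0.163, 0.987) = (-12.9, 47.6). Then |NE| = |E − N| = 49.3.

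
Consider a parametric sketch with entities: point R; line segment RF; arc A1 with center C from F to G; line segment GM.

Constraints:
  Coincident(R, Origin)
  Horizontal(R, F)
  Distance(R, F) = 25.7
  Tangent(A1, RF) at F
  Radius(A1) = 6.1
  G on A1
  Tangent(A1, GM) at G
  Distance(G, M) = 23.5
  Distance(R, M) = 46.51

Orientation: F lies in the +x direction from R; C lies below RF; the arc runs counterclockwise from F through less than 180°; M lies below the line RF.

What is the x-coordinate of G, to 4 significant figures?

21.33

Checks: |CG| = 6.100 ✓; ∠(CG, GM) = 90.00° ✓; |GM| = 23.50 ✓; |RM| = 46.51 ✓.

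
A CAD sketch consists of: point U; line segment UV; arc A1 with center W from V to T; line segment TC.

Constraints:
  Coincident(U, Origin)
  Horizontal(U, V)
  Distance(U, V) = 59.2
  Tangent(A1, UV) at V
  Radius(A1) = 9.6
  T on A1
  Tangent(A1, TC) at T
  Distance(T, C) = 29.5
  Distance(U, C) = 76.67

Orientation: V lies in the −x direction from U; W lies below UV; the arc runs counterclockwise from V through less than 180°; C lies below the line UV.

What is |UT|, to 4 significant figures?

69.56

U is at the origin; UV is horizontal with |UV| = 59.2 and V on the −x side, so V = (-59.20, 0.000). The tangent condition forces WV to be normal to UV, so W = V + (0, -9.6) = (-59.20, -9.600). Since WT ⟂ TC (tangency), |WC| = √(9.6² + 29.5²) = 31.02 regardless of where T sits on A1. So C lies on both circle(U, 76.67) and circle(W, 31.02); the below-UV intersection is C = (-65.41, -39.99). T is the foot of the tangent from C: T = (-68.74, -10.68).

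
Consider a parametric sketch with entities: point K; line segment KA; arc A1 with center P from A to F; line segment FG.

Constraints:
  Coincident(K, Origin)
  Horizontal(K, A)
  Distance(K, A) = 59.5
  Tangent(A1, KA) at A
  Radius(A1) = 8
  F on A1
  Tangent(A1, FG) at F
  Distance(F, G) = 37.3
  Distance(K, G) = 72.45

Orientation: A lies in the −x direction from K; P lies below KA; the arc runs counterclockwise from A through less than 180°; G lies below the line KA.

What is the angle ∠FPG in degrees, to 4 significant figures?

77.89°

K is at the origin; K and A share the same y with |KA| = 59.5 and A on the −x side, so A = (-59.50, 0.000). Since A1 is tangent to KA there, PA ⟂ KA, so P = A + (0, -8) = (-59.50, -8.000). Since PF ⟂ FG (tangency), |PG| = √(8.0² + 37.3²) = 38.15 regardless of where F sits on A1. So G lies on both circle(K, 72.45) and circle(P, 38.15); the below-KA intersection is G = (-55.98, -45.99). F is the foot of the tangent from G: F = (-67.13, -10.39).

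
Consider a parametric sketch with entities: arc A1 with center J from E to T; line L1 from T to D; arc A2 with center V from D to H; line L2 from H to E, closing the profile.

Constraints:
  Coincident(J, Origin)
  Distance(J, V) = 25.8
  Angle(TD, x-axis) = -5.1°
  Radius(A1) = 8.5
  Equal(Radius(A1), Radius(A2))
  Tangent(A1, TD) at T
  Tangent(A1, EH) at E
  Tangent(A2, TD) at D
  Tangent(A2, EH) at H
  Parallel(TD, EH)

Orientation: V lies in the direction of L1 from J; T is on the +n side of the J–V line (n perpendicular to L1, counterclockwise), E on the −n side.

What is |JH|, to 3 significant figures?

27.2

The slot axis is L1's direction at -5.1°, so u = (cos -5.1°, sin -5.1°) = (0.996, -0.0889) and n = (−sin -5.1°, cos -5.1°) = (0.0889, 0.996). J is at the origin and V lies 25.8 along u from J, so V = 25.8·u = (25.7, -2.29). Tangency of A1 to both parallel lines with radius 8.5 puts T and E at J ± 8.5·n: T = (0.756, 8.47), E = (-0.756, -8.47). Equal radii place D and H the same way about V: D = V + 8.5·n = (26.5, 6.17), H = V − 8.5·n = (24.9, -10.8). Then |JH| = |H − J| = 27.2.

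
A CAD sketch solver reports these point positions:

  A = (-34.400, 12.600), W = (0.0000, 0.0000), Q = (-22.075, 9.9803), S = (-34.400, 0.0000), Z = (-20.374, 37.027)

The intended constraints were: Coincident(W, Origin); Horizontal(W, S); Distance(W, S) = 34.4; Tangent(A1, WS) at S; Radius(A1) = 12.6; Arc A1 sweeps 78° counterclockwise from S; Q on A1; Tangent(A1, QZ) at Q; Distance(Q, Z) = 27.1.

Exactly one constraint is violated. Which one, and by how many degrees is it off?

Tangent(A1, QZ) at Q — off by 8.40°.

W = (0.00, 0.00) ✓; W.y = 0.00, S.y = 0.00 ✓; |WS| = 34.40 ✓; ∠(AS, SW) = 90.00° ✓; |AS| = 12.60 ✓; bearing(A→Q) − bearing(A→S) = 78.00° ✓; |AQ| = 12.60 ✓; ∠(AQ, QZ) = 81.60° ✗; |QZ| = 27.10 ✓.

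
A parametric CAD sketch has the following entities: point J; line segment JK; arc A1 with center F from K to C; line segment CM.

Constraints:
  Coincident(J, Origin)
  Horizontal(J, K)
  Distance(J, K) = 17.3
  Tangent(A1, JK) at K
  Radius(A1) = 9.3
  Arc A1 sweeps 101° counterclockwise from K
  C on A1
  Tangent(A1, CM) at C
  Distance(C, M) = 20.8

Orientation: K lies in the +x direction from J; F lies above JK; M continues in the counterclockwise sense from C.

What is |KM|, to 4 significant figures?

31.91

On A1, K sits at bearing -90° from F; a 101° counterclockwise sweep puts C at bearing 11°, so C = F + 9.3·(cos 11°, sin 11°) = (26.43, 11.07). The tangent condition forces FC to be normal to CM, so CM runs along (−sin 11°, cos 11°); with |CM| = 20.8, M = (22.46, 31.49). Then |KM| = |M − K| = 31.91.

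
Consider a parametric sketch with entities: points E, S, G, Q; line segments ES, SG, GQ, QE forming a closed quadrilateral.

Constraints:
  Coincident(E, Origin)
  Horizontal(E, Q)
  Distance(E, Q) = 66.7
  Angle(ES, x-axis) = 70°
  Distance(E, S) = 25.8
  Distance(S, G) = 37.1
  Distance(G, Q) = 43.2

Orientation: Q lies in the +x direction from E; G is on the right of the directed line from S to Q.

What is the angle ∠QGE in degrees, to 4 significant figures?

146.6°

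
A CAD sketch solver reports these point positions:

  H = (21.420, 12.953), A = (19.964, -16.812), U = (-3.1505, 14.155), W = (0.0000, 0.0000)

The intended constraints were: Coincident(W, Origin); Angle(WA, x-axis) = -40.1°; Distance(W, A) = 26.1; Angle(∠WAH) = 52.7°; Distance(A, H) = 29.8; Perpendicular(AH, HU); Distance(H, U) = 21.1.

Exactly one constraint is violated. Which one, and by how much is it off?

Distance(H, U) = 21.1 — off by 3.50.

W = (0.00, 0.00) ✓; WA at -40.10° ✓; |WA| = 26.10 ✓; ∠WAH = 52.70° ✓; |AH| = 29.80 ✓; ∠(AH, HU) = 90.00° ✓; |HU| = 24.60 ✗.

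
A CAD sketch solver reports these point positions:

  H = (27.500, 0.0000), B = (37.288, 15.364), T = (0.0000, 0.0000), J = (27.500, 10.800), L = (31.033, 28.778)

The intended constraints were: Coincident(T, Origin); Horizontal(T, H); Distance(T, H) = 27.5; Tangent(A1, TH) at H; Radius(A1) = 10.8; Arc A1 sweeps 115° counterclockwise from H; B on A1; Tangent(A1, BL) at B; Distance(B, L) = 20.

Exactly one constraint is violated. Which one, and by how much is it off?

Distance(B, L) = 20 — off by 5.20.

T = (0.00, 0.00) ✓; T.y = 0.00, H.y = 0.00 ✓; |TH| = 27.50 ✓; ∠(JH, HT) = 90.00° ✓; |JH| = 10.80 ✓; bearing(J→B) − bearing(J→H) = 115.0° ✓; |JB| = 10.80 ✓; ∠(JB, BL) = 90.00° ✓; |BL| = 14.80 ✗.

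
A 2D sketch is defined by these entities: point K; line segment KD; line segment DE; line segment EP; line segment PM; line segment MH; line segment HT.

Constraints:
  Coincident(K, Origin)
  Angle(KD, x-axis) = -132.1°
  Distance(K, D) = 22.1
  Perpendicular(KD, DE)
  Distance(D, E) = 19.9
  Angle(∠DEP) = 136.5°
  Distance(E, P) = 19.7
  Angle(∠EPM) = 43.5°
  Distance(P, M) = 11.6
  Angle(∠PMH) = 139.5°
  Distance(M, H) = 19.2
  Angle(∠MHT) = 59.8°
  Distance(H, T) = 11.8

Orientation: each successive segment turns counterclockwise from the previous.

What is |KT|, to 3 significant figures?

31.4

K is at the origin; KD runs at -132.1° with length 22.1, so D = (-14.8, -16.4). KD is perpendicular to DE, so DE runs at -42.1°; with |DE| = 19.9, E = (-0.0511, -29.7). ∠DEP = 136.5° gives EP at 1.40° from the x-axis; with |EP| = 19.7, P = (19.6, -29.3). ∠EPM = 43.5° gives PM at 138° from the x-axis; with |PM| = 11.6, M = (11.0, -21.5). ∠PMH = 139.5° gives MH at 178° from the x-axis; with |MH| = 19.2, H = (-8.16, -20.9). ∠MHT = 59.8° gives HT at -61.4° from the x-axis; with |HT| = 11.8, T = (-2.51, -31.3). Then |KT| = |T − K| = 31.4.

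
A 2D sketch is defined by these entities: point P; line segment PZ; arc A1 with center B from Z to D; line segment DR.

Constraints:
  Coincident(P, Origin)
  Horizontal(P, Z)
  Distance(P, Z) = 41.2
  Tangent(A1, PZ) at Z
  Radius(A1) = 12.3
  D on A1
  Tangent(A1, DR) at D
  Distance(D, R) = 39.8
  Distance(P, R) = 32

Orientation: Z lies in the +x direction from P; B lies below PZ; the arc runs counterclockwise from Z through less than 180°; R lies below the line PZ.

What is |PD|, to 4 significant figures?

32.71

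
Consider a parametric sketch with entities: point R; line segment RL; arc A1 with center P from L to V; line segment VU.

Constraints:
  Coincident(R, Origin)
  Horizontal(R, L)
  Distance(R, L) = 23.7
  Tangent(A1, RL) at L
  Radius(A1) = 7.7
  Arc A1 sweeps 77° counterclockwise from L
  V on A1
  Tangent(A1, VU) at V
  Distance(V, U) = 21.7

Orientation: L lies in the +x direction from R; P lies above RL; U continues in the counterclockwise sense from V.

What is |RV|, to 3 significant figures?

31.8

R is at the origin; R and L share the same y with |RL| = 23.7 and L on the +x side, so L = (23.7, 0.00). Tangency of A1 to RL means the radius PL is perpendicular to RL, so P = L + (0, 7.7) = (23.7, 7.70). On A1, L sits at bearing -90° from P; a 77° counterclockwise sweep puts V at bearing -13°, so V = P + 7.7·(cos -13°, sin -13°) = (31.2, 5.97). Then |RV| = |V − R| = 31.8.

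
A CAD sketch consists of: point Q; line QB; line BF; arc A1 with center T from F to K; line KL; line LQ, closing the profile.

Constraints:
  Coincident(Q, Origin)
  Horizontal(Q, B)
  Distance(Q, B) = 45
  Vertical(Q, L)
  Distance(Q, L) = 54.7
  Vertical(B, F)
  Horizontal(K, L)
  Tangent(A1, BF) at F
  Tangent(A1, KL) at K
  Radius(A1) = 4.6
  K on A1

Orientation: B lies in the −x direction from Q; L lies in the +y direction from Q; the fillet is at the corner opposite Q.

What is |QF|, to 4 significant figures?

67.34

Q is at the origin; Q and B share the same y with |QB| = 45.0 and B on the −x side, so B = (-45.00, 0.000). Q and L share the same x with |QL| = 54.7 and L on the +y side, so L = (0.000, 54.70). The virtual corner opposite Q is at (-45.00, 54.70). Since A1 is tangent to BF there, TF ⟂ BF and since A1 is tangent to KL there, TK ⟂ KL, with radius 4.6, so the center T sits 4.6 in from both sides at T = (-40.40, 50.10). That places the tangent points at F = (-45.00, 50.10) on BF and K = (-40.40, 54.70) on KL. Then |QF| = |F − Q| = 67.34.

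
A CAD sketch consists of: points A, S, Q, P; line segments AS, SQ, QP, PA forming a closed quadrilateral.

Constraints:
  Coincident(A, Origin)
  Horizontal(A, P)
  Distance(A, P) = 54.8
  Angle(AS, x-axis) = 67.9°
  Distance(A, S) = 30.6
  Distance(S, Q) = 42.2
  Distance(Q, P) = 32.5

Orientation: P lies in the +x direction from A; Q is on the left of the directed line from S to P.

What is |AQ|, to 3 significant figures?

62.6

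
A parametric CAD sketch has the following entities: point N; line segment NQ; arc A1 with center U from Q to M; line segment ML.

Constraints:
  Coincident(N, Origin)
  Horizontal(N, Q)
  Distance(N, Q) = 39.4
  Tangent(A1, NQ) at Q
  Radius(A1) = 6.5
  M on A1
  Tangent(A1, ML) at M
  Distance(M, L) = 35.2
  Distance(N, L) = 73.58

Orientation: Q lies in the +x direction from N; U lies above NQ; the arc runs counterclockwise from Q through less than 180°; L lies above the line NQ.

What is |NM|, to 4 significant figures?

44.22

Checks: |UM| = 6.500 ✓; ∠(UM, ML) = 90.00° ✓; |ML| = 35.20 ✓; |NL| = 73.58 ✓.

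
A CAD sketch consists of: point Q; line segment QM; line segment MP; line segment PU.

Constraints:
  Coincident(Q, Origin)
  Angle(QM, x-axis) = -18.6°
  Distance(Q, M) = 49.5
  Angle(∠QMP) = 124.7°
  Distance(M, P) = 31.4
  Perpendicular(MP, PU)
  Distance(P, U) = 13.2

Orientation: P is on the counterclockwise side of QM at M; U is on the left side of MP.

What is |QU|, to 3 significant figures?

65.6

∠QMP = 124.7°, so MP runs at -18.6° + (180° − 124.7°) = 36.7° from the x-axis; with |MP| = 31.4, P = M + 31.4·(cos 36.7°, sin 36.7°) = (72.1, 2.98). MP ⟂ PU; with |PU| = 13.2 on the left of MP, U = P + 13.2·(-0.598, 0.802) = (64.2, 13.6). Then |QU| = |U − Q| = 65.6.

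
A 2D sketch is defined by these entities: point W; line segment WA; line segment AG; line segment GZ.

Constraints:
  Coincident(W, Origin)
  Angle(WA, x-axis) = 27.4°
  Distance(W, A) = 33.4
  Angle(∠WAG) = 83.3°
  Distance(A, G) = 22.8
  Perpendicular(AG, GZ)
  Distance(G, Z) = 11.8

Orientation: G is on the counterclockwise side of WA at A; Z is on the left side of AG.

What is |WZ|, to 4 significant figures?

28.53

W is at the origin; WA runs at 27.4° with length 33.4, so A = 33.4·(cos 27.4°, sin 27.4°) = (29.65, 15.37). ∠WAG = 83.3°, so AG runs at 27.4° + (180° − 83.3°) = 124.1° from the x-axis; with |AG| = 22.8, G = A + 22.8·(cos 124.1°, sin 124.1°) = (16.87, 34.25). AG ⟂ GZ; with |GZ| = 11.8 on the left of AG, Z = G + 11.8·(-0.8281, -0.5606) = (7.099, 27.63). Then |WZ| = |Z − W| = 28.53.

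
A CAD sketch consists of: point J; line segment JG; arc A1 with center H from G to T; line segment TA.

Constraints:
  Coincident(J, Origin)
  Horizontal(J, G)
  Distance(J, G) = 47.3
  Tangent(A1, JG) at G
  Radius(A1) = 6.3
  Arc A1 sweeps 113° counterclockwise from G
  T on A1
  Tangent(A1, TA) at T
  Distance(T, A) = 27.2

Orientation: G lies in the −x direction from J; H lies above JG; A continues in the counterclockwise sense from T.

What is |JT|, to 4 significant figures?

42.42

J is at the origin; JG is horizontal with |JG| = 47.3 and G on the −x side, so G = (-47.30, 0.000). The tangent condition forces HG to be normal to JG, so H = G + (0, 6.3) = (-47.30, 6.300). On A1, G sits at bearing -90° from H; a 113° counterclockwise sweep puts T at bearing 23°, so T = H + 6.3·(cos 23°, sin 23°) = (-41.50, 8.762). Then |JT| = |T − J| = 42.42.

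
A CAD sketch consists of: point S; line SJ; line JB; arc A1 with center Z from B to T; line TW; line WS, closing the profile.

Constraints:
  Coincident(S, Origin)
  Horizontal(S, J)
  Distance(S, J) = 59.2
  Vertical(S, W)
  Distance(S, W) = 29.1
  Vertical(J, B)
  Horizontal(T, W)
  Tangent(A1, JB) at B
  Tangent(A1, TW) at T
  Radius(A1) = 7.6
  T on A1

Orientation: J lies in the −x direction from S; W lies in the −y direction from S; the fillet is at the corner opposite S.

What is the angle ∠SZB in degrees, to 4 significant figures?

157.4°

S is at the origin; SJ is horizontal with |SJ| = 59.2 and J on the −x side, so J = (-59.20, 0.000). SW is vertical with |SW| = 29.1 and W on the −y side, so W = (0.000, -29.10). The virtual corner opposite S is at (-59.20, -29.10). The tangent condition forces ZB to be normal to JB and since A1 is tangent to TW there, ZT ⟂ TW, with radius 7.6, so the center Z sits 7.6 in from both sides at Z = (-51.60, -21.50). That places the tangent points at B = (-59.20, -21.50) on JB and T = (-51.60, -29.10) on TW. Then cos ∠SZB = ZS·ZB / (|ZS||ZB|), giving 157.4°.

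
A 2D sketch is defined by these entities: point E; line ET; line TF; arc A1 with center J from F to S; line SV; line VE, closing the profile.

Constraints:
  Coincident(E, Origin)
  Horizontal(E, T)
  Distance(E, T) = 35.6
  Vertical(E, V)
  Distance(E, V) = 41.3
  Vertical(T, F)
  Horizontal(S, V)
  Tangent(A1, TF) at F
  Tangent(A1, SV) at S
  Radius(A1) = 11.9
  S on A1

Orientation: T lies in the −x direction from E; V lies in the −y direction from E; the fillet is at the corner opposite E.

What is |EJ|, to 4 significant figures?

37.76

E is at the origin; E and T share the same y with |ET| = 35.6 and T on the −x side, so T = (-35.60, 0.000). E and V share the same x with |EV| = 41.3 and V on the −y side, so V = (0.000, -41.30). The virtual corner opposite E is at (-35.60, -41.30). Since A1 is tangent to TF there, JF ⟂ TF and since A1 is tangent to SV there, JS ⟂ SV, with radius 11.9, so the center J sits 11.9 in from both sides at J = (-23.70, -29.40). Then |EJ| = |J − E| = 37.76.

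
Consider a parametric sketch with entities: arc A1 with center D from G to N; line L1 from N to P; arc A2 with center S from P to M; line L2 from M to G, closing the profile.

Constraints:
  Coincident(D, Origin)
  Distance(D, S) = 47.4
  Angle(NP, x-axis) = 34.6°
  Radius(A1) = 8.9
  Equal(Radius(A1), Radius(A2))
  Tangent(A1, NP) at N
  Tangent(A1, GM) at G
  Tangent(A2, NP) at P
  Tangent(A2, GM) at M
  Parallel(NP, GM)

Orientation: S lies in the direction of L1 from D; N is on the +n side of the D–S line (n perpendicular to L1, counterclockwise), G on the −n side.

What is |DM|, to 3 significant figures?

48.2

Tangency of A1 to both parallel lines with radius 8.9 puts N and G at D ± 8.9·n: N = (-5.05, 7.33), G = (5.05, -7.33). Equal radii place P and M the same way about S: P = S + 8.9·n = (34.0, 34.2), M = S − 8.9·n = (44.1, 19.6). Then |DM| = |M − D| = 48.2.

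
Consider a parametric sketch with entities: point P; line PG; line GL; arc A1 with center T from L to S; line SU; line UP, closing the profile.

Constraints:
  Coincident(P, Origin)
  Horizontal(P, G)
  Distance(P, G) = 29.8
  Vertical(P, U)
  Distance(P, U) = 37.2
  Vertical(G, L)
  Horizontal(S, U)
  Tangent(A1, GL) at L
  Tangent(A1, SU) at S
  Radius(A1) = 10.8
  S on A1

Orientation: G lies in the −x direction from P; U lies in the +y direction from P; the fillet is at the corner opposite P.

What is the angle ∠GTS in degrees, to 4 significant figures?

157.8°

P is at the origin; P and G share the same y with |PG| = 29.8 and G on the −x side, so G = (-29.80, 0.000). PU is vertical with |PU| = 37.2 and U on the +y side, so U = (0.000, 37.20). The virtual corner opposite P is at (-29.80, 37.20). Since A1 is tangent to GL there, TL ⟂ GL and since A1 is tangent to SU there, TS ⟂ SU, with radius 10.8, so the center T sits 10.8 in from both sides at T = (-19.00, 26.40). That places the tangent points at L = (-29.80, 26.40) on GL and S = (-19.00, 37.20) on SU. Then cos ∠GTS = TG·TS / (|TG||TS|), giving 157.8°.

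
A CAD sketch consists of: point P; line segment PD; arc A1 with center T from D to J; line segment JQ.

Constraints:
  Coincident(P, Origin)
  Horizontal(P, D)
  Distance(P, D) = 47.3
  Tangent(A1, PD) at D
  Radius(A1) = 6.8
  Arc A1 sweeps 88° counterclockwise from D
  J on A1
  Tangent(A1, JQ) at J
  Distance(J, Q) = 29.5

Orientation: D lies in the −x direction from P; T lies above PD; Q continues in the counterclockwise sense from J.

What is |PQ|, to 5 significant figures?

53.455

On A1, D sits at bearing -90° from T; an 88° counterclockwise sweep puts J at bearing -2°, so J = T + 6.8·(cos -2°, sin -2°) = (-40.504, 6.5627). The tangent condition forces TJ to be normal to JQ, so JQ runs along (−sin -2°, cos -2°); with |JQ| = 29.5, Q = (-39.475, 36.045). Then |PQ| = |Q − P| = 53.455.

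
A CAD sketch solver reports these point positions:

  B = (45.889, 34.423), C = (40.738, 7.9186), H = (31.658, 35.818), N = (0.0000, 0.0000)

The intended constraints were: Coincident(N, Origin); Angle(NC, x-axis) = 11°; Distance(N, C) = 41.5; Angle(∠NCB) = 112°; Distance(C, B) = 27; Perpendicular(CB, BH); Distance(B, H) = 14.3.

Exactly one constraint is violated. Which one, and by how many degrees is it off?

Perpendicular(CB, BH) — off by 5.40°.

N = (0.00, 0.00) ✓; NC at 11.00° ✓; |NC| = 41.50 ✓; ∠NCB = 112.0° ✓; |CB| = 27.00 ✓; ∠(CB, BH) = 95.40° ✗; |BH| = 14.30 ✓.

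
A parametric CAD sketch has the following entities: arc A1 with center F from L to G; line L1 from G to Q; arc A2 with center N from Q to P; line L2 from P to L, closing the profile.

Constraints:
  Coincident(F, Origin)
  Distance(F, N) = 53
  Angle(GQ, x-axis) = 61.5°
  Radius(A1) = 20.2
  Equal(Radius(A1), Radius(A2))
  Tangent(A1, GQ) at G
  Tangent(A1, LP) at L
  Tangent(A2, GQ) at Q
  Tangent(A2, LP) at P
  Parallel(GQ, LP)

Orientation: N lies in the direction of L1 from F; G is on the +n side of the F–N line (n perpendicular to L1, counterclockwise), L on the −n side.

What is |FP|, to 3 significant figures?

56.7

The slot axis is L1's direction at 61.5°, so u = (cos 61.5°, sin 61.5°) = (0.477, 0.879) and n = (−sin 61.5°, cos 61.5°) = (-0.879, 0.477). F is at the origin and N lies 53.0 along u from F, so N = 53.0·u = (25.3, 46.6). Tangency of A1 to both parallel lines with radius 20.2 puts G and L at F ± 20.2·n: G = (-17.8, 9.64), L = (17.8, -9.64). Equal radii place Q and P the same way about N: Q = N + 20.2·n = (7.54, 56.2), P = N − 20.2·n = (43.0, 36.9). Then |FP| = |P − F| = 56.7.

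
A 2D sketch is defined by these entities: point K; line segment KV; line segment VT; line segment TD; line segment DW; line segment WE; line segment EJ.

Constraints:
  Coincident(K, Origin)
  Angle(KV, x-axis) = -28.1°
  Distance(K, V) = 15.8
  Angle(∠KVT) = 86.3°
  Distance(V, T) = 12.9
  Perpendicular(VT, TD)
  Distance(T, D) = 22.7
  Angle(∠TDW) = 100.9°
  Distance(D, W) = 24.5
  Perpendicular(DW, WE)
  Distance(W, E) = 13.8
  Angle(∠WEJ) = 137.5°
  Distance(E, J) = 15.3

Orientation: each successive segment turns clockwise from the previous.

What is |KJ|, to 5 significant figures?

16.472

DW is perpendicular to WE, so WE runs at -20.900°; with |WE| = 13.8, E = (9.4794, 11.521). ∠WEJ = 137.5° gives EJ at -63.400° from the x-axis; with |EJ| = 15.3, J = (16.330, -2.1592). Then |KJ| = |J − K| = 16.472.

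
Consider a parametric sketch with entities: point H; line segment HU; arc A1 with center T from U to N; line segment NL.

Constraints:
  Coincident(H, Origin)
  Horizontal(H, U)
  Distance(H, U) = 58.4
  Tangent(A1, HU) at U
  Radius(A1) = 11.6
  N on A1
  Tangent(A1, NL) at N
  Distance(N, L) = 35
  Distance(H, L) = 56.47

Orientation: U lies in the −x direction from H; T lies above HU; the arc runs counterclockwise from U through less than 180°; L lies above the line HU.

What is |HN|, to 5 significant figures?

47.989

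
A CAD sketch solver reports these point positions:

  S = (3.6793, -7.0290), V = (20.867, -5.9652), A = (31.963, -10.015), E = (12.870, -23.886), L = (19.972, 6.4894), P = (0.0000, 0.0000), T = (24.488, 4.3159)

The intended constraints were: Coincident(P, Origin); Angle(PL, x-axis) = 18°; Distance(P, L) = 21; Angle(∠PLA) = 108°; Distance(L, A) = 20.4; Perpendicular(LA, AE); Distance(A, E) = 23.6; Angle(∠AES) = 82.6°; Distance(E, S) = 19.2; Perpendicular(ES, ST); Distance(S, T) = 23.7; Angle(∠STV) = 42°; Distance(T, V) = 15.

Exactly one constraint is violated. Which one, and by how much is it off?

Distance(T, V) = 15 — off by 4.10.

P = (0.00, 0.00) ✓; PL at 18.00° ✓; |PL| = 21.00 ✓; ∠PLA = 108.0° ✓; |LA| = 20.40 ✓; ∠(LA, AE) = 90.00° ✓; |AE| = 23.60 ✓; ∠AES = 82.60° ✓; |ES| = 19.20 ✓; ∠(ES, ST) = 90.00° ✓; |ST| = 23.70 ✓; ∠STV = 42.00° ✓; |TV| = 10.90 ✗.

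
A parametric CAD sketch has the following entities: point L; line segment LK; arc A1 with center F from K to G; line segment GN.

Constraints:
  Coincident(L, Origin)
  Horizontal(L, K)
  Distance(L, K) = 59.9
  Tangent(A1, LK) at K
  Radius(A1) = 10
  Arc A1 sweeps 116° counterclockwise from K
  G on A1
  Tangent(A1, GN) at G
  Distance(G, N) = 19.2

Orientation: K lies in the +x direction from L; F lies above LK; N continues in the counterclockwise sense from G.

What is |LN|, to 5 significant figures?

68.249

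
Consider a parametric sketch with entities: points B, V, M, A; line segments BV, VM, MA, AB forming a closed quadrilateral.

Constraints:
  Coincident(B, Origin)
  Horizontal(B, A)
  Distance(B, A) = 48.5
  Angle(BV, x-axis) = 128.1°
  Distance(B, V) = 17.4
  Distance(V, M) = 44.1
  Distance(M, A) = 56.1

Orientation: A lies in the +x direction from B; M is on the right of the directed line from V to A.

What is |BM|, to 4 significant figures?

28.97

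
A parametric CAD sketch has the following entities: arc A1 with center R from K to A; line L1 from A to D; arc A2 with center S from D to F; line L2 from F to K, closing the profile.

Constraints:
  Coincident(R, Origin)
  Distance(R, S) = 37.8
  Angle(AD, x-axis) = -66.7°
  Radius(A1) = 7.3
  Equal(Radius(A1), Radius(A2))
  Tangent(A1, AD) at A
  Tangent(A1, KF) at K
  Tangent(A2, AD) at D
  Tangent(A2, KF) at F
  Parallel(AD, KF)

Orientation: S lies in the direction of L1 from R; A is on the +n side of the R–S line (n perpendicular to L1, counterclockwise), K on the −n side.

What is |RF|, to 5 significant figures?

38.498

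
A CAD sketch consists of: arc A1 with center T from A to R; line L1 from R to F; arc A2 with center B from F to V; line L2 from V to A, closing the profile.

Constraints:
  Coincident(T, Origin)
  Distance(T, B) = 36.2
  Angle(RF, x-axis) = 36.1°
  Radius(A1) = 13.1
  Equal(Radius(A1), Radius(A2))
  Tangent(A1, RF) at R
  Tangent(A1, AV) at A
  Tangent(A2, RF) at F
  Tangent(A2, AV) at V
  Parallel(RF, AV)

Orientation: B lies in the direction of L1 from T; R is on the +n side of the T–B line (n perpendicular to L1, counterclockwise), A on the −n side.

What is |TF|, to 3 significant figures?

38.5

The slot axis is L1's direction at 36.1°, so u = (cos 36.1°, sin 36.1°) = (0.808, 0.589) and n = (−sin 36.1°, cos 36.1°) = (-0.589, 0.808). T is at the origin and B lies 36.2 along u from T, so B = 36.2·u = (29.2, 21.3). Tangency of A1 to both parallel lines with radius 13.1 puts R and A at T ± 13.1·n: R = (-7.72, 10.6), A = (7.72, -10.6). Equal radii place F and V the same way about B: F = B + 13.1·n = (21.5, 31.9), V = B − 13.1·n = (37.0, 10.7). Then |TF| = |F − T| = 38.5.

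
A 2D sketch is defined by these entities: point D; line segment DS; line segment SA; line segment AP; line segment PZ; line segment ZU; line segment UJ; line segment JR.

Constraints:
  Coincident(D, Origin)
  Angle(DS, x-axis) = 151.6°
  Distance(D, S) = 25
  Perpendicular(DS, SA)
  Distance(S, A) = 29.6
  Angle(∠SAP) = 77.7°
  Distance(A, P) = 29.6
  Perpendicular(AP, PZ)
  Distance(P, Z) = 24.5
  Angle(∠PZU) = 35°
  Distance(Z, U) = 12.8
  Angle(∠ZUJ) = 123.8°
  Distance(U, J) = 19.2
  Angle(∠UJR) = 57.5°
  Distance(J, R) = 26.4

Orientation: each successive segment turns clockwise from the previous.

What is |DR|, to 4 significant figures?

15.40

∠ZUJ = 123.8° gives UJ at 28.10° from the x-axis; with |UJ| = 19.2, J = (16.76, 21.83). ∠UJR = 57.5° gives JR at -94.40° from the x-axis; with |JR| = 26.4, R = (14.73, -4.490). Then |DR| = |R − D| = 15.40.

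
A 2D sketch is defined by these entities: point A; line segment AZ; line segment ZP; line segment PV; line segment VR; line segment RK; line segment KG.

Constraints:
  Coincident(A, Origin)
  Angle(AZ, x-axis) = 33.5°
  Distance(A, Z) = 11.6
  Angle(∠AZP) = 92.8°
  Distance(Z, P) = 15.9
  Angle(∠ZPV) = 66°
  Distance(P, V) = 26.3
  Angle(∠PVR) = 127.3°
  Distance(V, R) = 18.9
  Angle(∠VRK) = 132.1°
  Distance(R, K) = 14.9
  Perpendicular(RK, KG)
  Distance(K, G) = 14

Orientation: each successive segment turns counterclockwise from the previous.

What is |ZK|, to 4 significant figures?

32.32

∠PVR = 127.3° gives VR at -72.60° from the x-axis; with |VR| = 18.9, R = (-7.990, -19.43). ∠VRK = 132.1° gives RK at -24.70° from the x-axis; with |RK| = 14.9, K = (5.546, -25.65). Then |ZK| = |K − Z| = 32.32.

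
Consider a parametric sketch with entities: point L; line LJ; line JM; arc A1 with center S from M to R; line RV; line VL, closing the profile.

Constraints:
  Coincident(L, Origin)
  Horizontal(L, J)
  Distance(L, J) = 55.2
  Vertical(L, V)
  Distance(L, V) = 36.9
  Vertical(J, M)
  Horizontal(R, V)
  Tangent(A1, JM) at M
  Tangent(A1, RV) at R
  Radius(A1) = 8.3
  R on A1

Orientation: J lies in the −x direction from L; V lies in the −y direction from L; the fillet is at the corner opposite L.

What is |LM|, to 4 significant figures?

62.17

L is at the origin; L and J share the same y with |LJ| = 55.2 and J on the −x side, so J = (-55.20, 0.000). LV is vertical with |LV| = 36.9 and V on the −y side, so V = (0.000, -36.90). The virtual corner opposite L is at (-55.20, -36.90). A1 meets JM tangentially, so SM is at right angles to JM and the tangent condition forces SR to be normal to RV, with radius 8.3, so the center S sits 8.3 in from both sides at S = (-46.90, -28.60). That places the tangent points at M = (-55.20, -28.60) on JM and R = (-46.90, -36.90) on RV. Then |LM| = |M − L| = 62.17.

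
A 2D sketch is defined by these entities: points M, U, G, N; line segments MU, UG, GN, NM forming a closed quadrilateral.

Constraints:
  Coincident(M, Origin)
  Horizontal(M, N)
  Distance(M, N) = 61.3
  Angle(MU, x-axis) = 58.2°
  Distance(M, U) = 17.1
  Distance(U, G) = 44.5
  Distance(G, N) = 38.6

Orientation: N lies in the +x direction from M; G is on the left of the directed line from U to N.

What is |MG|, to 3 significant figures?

60.0

Checks: |UG| = 44.50 ✓; |GN| = 38.60 ✓.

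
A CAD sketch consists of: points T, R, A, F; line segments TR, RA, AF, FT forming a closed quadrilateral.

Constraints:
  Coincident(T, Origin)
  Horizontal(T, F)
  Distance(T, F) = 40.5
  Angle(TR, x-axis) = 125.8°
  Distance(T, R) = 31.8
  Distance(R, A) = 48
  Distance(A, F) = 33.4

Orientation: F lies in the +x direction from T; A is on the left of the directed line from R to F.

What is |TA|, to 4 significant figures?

42.78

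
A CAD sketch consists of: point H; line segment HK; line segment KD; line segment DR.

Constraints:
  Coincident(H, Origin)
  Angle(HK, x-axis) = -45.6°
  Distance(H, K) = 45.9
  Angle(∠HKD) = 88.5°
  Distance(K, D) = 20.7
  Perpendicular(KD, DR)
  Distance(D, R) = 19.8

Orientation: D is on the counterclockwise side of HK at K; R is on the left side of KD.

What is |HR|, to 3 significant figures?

32.6

H is at the origin; HK runs at -45.6° with length 45.9, so K = 45.9·(cos -45.6°, sin -45.6°) = (32.1, -32.8). ∠HKD = 88.5°, so KD runs at -45.6° + (180° − 88.5°) = 45.9° from the x-axis; with |KD| = 20.7, D = K + 20.7·(cos 45.9°, sin 45.9°) = (46.5, -17.9). KD is perpendicular to DR; with |DR| = 19.8 on the left of KD, R = D + 19.8·(-0.718, 0.696) = (32.3, -4.15). Then |HR| = |R − H| = 32.6.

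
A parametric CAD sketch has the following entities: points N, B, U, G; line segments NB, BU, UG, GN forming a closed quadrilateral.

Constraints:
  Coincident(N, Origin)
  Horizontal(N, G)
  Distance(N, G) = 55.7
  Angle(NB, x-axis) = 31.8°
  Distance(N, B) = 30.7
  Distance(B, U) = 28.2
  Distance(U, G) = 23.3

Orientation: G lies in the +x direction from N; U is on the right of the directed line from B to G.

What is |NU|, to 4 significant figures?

36.52

N is at the origin; NG is horizontal with |NG| = 55.7 and G in +x, so G = (55.7, 0). NB runs at 31.8° with |NB| = 30.7, so B = (26.09, 16.18). U is determined by |BU| = 28.2 and |UG| = 23.3 together: it lies at the intersection of circle(B, 28.2) and circle(G, 23.3). With |BG| = 33.74, the foot of the radical line on BG is 20.61 from B and the perpendicular offset is √(28.2² − 20.61²) = 19.25. Taking the right-of-BG solution: U = (34.95, -10.60).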